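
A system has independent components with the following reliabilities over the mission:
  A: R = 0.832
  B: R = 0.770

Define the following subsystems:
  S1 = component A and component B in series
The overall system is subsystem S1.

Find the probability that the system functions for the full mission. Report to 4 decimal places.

0.6406

Series (A and B): 0.832000 × 0.770000 = 0.6406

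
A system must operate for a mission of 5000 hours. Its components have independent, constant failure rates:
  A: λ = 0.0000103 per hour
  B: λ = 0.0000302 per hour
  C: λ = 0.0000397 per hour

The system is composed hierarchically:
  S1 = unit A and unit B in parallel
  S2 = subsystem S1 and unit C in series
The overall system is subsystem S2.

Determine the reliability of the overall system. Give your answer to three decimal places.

R(A) = exp(−0.0000103 × 5000) = 0.94980
R(B) = exp(−0.0000302 × 5000) = 0.85985
R(C) = exp(−0.0000397 × 5000) = 0.81996
Parallel (A and B): 1 − (1 − 0.94980)(1 − 0.85985) = 0.99296
Series ([0.99296] and C): 0.99296 × 0.81996 = 0.814

0.814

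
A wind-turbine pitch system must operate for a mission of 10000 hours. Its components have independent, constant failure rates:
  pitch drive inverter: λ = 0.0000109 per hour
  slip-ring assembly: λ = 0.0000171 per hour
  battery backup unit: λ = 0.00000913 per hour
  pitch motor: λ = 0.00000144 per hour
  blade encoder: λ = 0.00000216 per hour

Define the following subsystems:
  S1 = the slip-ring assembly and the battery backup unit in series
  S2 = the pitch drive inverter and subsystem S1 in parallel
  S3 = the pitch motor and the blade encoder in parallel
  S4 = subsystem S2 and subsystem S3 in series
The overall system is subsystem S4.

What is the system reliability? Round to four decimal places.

0.9759

R(pitch drive inverter) = exp(−0.0000109 × 10000) = 0.896730
R(slip-ring assembly) = exp(−0.0000171 × 10000) = 0.842822
R(battery backup unit) = exp(−0.00000913 × 10000) = 0.912744
R(pitch motor) = exp(−0.00000144 × 10000) = 0.985703
R(blade encoder) = exp(−0.00000216 × 10000) = 0.978632
Series (slip-ring assembly and battery backup unit): 0.842822 × 0.912744 = 0.769281
Parallel (pitch drive inverter and [0.769281]): 1 − (1 − 0.896730)(1 − 0.769281) = 0.976174
Parallel (pitch motor and blade encoder): 1 − (1 − 0.985703)(1 − 0.978632) = 0.999695
Series ([0.976174] and [0.999695]): 0.976174 × 0.999695 = 0.9759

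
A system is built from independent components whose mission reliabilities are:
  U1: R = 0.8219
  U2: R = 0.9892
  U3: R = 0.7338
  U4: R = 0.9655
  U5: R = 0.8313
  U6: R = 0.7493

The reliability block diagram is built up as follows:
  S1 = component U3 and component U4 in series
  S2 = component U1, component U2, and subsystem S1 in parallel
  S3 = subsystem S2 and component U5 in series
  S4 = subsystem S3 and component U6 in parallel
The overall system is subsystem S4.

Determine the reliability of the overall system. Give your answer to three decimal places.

0.958

Series (U3 and U4): 0.73380 × 0.96550 = 0.70848
Parallel (U1, U2, and [0.70848]): 1 − (1 − 0.82190)(1 − 0.98920)(1 − 0.70848) = 0.99944
Series ([0.99944] and U5): 0.99944 × 0.83130 = 0.83083
Parallel ([0.83083] and U6): 1 − (1 − 0.83083)(1 − 0.74930) = 0.958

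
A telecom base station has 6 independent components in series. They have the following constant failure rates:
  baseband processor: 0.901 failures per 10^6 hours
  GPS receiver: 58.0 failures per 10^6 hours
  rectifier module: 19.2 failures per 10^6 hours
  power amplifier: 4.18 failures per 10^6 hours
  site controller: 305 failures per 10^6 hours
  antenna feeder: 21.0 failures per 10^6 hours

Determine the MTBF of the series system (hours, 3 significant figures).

Series of exponential components: λ_sys = Σ λ_i
λ_sys = 0.000000901 + 0.0000580 + 0.0000192 + 0.00000418 + 0.000305 + 0.0000210 = 4.0828e-04 /h
MTBF = 1 / λ_sys = 2450 h

2450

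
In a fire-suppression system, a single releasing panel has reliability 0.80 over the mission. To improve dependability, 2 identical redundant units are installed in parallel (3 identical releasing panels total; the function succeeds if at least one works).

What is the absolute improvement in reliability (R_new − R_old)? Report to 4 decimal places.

0.1920

R_before = 0.80
R_after = 1 − (1 − 0.80)^3 = 0.9920
ΔR = 0.9920 − 0.80 = 0.1920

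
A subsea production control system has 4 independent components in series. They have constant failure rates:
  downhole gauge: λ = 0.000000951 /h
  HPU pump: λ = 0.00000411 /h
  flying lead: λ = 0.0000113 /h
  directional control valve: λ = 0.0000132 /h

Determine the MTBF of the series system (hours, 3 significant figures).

Series of exponential components: λ_sys = Σ λ_i
λ_sys = 0.000000951 + 0.00000411 + 0.0000113 + 0.0000132 = 2.9561e-05 /h
MTBF = 1 / λ_sys = 33800 h

33800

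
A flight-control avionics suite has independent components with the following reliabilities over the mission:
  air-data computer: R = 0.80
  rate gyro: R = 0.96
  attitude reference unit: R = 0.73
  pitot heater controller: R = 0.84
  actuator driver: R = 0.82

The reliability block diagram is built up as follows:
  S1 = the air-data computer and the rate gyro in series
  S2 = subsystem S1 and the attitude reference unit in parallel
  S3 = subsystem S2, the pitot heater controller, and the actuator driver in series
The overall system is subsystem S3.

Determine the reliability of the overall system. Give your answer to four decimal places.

Series (air-data computer and rate gyro): 0.800000 × 0.960000 = 0.768000
Parallel ([0.768000] and attitude reference unit): 1 − (1 − 0.768000)(1 − 0.730000) = 0.937360
Series ([0.937360], pitot heater controller, and actuator driver): 0.937360 × 0.840000 × 0.820000 = 0.6457

0.6457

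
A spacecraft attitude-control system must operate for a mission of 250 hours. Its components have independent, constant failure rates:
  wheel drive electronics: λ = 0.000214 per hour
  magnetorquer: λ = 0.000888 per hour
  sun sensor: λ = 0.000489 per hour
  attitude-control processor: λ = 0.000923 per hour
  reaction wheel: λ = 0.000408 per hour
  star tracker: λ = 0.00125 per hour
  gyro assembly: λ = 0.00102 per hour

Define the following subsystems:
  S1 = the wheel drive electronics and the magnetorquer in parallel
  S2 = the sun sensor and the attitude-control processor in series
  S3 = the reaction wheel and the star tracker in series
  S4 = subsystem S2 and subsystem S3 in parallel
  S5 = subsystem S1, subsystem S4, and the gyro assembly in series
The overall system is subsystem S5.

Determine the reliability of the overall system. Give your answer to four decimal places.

0.6895

R(wheel drive electronics) = exp(−0.000214 × 250) = 0.947906
R(magnetorquer) = exp(−0.000888 × 250) = 0.800915
R(sun sensor) = exp(−0.000489 × 250) = 0.884927
R(attitude-control processor) = exp(−0.000923 × 250) = 0.793938
R(reaction wheel) = exp(−0.000408 × 250) = 0.903030
R(star tracker) = exp(−0.00125 × 250) = 0.731616
R(gyro assembly) = exp(−0.00102 × 250) = 0.774916
Parallel (wheel drive electronics and magnetorquer): 1 − (1 − 0.947906)(1 − 0.800915) = 0.989629
Series (sun sensor and attitude-control processor): 0.884927 × 0.793938 = 0.702577
Series (reaction wheel and star tracker): 0.903030 × 0.731616 = 0.660671
Parallel ([0.702577] and [0.660671]): 1 − (1 − 0.702577)(1 − 0.660671) = 0.899076
Series ([0.989629], [0.899076], and gyro assembly): 0.989629 × 0.899076 × 0.774916 = 0.6895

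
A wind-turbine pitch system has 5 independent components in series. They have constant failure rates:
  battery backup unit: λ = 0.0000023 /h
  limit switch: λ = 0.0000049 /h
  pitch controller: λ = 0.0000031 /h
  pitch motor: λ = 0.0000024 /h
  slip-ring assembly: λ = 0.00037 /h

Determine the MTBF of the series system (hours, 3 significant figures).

Series of exponential components: λ_sys = Σ λ_i
λ_sys = 0.0000023 + 0.0000049 + 0.0000031 + 0.0000024 + 0.00037 = 3.8270e-04 /h
MTBF = 1 / λ_sys = 2610 h

2610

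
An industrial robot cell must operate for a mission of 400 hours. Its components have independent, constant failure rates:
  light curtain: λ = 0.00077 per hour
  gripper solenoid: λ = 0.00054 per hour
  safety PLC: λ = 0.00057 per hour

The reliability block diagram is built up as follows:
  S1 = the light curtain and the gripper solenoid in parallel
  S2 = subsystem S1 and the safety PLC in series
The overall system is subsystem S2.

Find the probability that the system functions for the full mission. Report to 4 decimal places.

R(light curtain) = exp(−0.00077 × 400) = 0.734915
R(gripper solenoid) = exp(−0.00054 × 400) = 0.805735
R(safety PLC) = exp(−0.00057 × 400) = 0.796124
Parallel (light curtain and gripper solenoid): 1 − (1 − 0.734915)(1 − 0.805735) = 0.948503
Series ([0.948503] and safety PLC): 0.948503 × 0.796124 = 0.7551

0.7551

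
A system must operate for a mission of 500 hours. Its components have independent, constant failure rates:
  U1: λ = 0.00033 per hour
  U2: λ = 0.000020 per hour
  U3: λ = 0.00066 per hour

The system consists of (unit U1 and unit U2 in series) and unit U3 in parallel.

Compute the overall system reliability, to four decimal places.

0.9549

R(U1) = exp(−0.00033 × 500) = 0.847894
R(U2) = exp(−0.000020 × 500) = 0.990050
R(U3) = exp(−0.00066 × 500) = 0.718924
Series (U1 and U2): 0.847894 × 0.990050 = 0.839457
Parallel ([0.839457] and U3): 1 − (1 − 0.839457)(1 − 0.718924) = 0.9549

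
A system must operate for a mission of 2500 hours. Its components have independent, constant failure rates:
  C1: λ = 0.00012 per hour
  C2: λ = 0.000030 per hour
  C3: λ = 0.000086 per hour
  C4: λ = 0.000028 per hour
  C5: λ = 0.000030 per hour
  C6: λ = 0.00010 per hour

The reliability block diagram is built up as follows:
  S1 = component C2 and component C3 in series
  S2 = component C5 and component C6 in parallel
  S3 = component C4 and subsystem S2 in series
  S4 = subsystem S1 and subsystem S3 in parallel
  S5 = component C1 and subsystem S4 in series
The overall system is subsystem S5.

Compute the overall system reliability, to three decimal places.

0.725

R(C1) = exp(−0.00012 × 2500) = 0.74082
R(C2) = exp(−0.000030 × 2500) = 0.92774
R(C3) = exp(−0.000086 × 2500) = 0.80654
R(C4) = exp(−0.000028 × 2500) = 0.93239
R(C5) = exp(−0.000030 × 2500) = 0.92774
R(C6) = exp(−0.00010 × 2500) = 0.77880
Series (C2 and C3): 0.92774 × 0.80654 = 0.74826
Parallel (C5 and C6): 1 − (1 − 0.92774)(1 − 0.77880) = 0.98402
Series (C4 and [0.98402]): 0.93239 × 0.98402 = 0.91749
Parallel ([0.74826] and [0.91749]): 1 − (1 − 0.74826)(1 − 0.91749) = 0.97923
Series (C1 and [0.97923]): 0.74082 × 0.97923 = 0.725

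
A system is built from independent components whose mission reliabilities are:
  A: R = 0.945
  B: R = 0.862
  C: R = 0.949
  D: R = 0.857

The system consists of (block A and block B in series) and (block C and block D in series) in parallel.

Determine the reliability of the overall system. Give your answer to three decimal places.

Series (A and B): 0.94500 × 0.86200 = 0.81459
Series (C and D): 0.94900 × 0.85700 = 0.81329
Parallel ([0.81459] and [0.81329]): 1 − (1 − 0.81459)(1 − 0.81329) = 0.965

0.965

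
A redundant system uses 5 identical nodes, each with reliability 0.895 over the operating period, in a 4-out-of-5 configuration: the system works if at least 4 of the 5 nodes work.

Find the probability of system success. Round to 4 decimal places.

R = Σ_{i=4}^{5} C(5,i) p^i (1−p)^{5−i} with p = 0.895
C(5,4)·0.895^4·0.105^1 = 0.336862
C(5,5)·0.895^5·0.105^0 = 0.574269
Sum = 0.9111

0.9111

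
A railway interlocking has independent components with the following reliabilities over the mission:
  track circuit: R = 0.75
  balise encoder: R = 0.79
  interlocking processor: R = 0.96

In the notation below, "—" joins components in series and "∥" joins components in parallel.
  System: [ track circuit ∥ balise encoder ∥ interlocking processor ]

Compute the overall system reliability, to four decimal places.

0.9979

Parallel (track circuit, balise encoder, and interlocking processor): 1 − (1 − 0.750000)(1 − 0.790000)(1 − 0.960000) = 0.9979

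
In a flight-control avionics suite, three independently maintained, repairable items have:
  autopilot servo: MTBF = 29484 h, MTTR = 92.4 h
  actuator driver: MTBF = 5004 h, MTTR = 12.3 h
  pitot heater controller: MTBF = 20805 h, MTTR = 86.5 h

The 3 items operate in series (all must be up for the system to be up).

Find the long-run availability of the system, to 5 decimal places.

A(autopilot servo) = MTBF/(MTBF+MTTR) = 29484/(29484+92.4) = 0.996876
A(actuator driver) = MTBF/(MTBF+MTTR) = 5004/(5004+12.3) = 0.997548
A(pitot heater controller) = MTBF/(MTBF+MTTR) = 20805/(20805+86.5) = 0.995860
Series availability: 0.996876 × 0.997548 × 0.995860 = 0.99031

0.99031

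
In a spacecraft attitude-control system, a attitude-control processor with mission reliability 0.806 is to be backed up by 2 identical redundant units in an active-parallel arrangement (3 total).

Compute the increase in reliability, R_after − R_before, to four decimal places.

R_before = 0.806
R_after = 1 − (1 − 0.806)^3 = 0.9927
ΔR = 0.9927 − 0.806 = 0.1867

0.1867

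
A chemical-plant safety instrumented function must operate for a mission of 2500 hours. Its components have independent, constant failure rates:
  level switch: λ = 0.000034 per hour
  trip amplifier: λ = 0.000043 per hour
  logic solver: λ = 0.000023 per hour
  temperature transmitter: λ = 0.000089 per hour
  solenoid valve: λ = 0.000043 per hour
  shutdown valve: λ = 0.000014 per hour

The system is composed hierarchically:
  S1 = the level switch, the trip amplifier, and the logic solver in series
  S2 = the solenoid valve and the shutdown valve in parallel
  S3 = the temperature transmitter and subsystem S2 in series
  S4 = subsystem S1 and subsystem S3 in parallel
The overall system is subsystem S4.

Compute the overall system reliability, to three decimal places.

0.955

R(level switch) = exp(−0.000034 × 2500) = 0.91851
R(trip amplifier) = exp(−0.000043 × 2500) = 0.89808
R(logic solver) = exp(−0.000023 × 2500) = 0.94412
R(temperature transmitter) = exp(−0.000089 × 2500) = 0.80052
R(solenoid valve) = exp(−0.000043 × 2500) = 0.89808
R(shutdown valve) = exp(−0.000014 × 2500) = 0.96561
Series (level switch, trip amplifier, and logic solver): 0.91851 × 0.89808 × 0.94412 = 0.77880
Parallel (solenoid valve and shutdown valve): 1 − (1 − 0.89808)(1 − 0.96561) = 0.99649
Series (temperature transmitter and [0.99649]): 0.80052 × 0.99649 = 0.79771
Parallel ([0.77880] and [0.79771]): 1 − (1 − 0.77880)(1 − 0.79771) = 0.955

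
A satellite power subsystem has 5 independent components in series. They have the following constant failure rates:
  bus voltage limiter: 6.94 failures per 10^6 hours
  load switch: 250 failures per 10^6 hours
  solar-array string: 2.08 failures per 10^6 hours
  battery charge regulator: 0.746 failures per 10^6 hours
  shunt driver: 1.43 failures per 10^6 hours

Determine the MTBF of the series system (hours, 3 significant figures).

3830

Series of exponential components: λ_sys = Σ λ_i
λ_sys = 0.00000694 + 0.000250 + 0.00000208 + 0.000000746 + 0.00000143 = 2.6120e-04 /h
MTBF = 1 / λ_sys = 3830 h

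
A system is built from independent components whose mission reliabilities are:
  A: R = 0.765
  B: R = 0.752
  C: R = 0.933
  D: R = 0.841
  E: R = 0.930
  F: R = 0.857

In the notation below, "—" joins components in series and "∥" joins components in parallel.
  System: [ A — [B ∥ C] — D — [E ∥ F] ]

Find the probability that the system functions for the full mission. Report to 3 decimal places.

0.626

Parallel (B and C): 1 − (1 − 0.75200)(1 − 0.93300) = 0.98338
Parallel (E and F): 1 − (1 − 0.93000)(1 − 0.85700) = 0.98999
Series (A, [0.98338], D, and [0.98999]): 0.76500 × 0.98338 × 0.84100 × 0.98999 = 0.626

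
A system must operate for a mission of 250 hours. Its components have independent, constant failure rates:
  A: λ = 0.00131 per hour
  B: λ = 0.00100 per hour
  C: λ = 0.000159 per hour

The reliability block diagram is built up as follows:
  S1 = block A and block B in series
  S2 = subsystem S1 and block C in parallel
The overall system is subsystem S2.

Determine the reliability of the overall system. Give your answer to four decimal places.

0.9829

R(A) = exp(−0.00131 × 250) = 0.720723
R(B) = exp(−0.00100 × 250) = 0.778801
R(C) = exp(−0.000159 × 250) = 0.961030
Series (A and B): 0.720723 × 0.778801 = 0.561300
Parallel ([0.561300] and C): 1 − (1 − 0.561300)(1 − 0.961030) = 0.9829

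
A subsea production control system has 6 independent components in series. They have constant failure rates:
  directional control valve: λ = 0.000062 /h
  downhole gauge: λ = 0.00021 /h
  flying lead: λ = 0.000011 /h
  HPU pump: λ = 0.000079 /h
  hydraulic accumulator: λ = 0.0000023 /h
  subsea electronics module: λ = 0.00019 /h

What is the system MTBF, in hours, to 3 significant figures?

Series of exponential components: λ_sys = Σ λ_i
λ_sys = 0.000062 + 0.00021 + 0.000011 + 0.000079 + 0.0000023 + 0.00019 = 5.5430e-04 /h
MTBF = 1 / λ_sys = 1800 h

1800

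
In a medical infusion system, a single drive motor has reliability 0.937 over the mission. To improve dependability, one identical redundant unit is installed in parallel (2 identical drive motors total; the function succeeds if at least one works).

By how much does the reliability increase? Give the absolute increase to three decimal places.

R_before = 0.937
R_after = 1 − (1 − 0.937)^2 = 0.996
ΔR = 0.996 − 0.937 = 0.059

0.059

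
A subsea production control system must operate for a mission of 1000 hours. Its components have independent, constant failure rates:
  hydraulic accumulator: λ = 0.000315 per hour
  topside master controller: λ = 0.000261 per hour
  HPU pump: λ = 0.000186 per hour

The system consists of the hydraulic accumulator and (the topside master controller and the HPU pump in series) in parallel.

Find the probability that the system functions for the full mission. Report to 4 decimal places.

R(hydraulic accumulator) = exp(−0.000315 × 1000) = 0.729789
R(topside master controller) = exp(−0.000261 × 1000) = 0.770281
R(HPU pump) = exp(−0.000186 × 1000) = 0.830274
Series (topside master controller and HPU pump): 0.770281 × 0.830274 = 0.639544
Parallel (hydraulic accumulator and [0.639544]): 1 − (1 − 0.729789)(1 − 0.639544) = 0.9026

0.9026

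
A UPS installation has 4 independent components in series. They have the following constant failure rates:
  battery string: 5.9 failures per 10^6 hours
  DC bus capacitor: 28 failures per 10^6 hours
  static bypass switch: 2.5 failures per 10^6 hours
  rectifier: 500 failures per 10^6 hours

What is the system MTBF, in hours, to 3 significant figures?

1860

Series of exponential components: λ_sys = Σ λ_i
λ_sys = 0.0000059 + 0.000028 + 0.0000025 + 0.00050 = 5.3640e-04 /h
MTBF = 1 / λ_sys = 1860 h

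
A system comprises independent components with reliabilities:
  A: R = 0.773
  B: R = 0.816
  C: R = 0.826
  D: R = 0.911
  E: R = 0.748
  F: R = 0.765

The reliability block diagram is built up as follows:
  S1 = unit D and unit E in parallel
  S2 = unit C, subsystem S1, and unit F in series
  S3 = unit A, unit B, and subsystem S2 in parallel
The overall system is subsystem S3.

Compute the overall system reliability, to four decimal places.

Parallel (D and E): 1 − (1 − 0.911000)(1 − 0.748000) = 0.977572
Series (C, [0.977572], and F): 0.826000 × 0.977572 × 0.765000 = 0.617718
Parallel (A, B, and [0.617718]): 1 − (1 − 0.773000)(1 − 0.816000)(1 − 0.617718) = 0.9840

0.9840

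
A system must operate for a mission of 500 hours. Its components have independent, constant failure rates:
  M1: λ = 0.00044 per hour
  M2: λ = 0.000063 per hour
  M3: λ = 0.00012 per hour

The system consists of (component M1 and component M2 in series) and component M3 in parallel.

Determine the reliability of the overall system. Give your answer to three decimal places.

R(M1) = exp(−0.00044 × 500) = 0.80252
R(M2) = exp(−0.000063 × 500) = 0.96899
R(M3) = exp(−0.00012 × 500) = 0.94176
Series (M1 and M2): 0.80252 × 0.96899 = 0.77763
Parallel ([0.77763] and M3): 1 − (1 − 0.77763)(1 − 0.94176) = 0.987

0.987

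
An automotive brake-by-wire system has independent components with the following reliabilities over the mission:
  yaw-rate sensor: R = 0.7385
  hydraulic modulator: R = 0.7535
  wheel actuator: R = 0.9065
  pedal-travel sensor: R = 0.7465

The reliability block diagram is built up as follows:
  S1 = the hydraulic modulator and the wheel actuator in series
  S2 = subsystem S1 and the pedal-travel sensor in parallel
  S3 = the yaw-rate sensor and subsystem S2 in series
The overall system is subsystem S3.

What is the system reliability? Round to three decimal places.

Series (hydraulic modulator and wheel actuator): 0.75350 × 0.90650 = 0.68305
Parallel ([0.68305] and pedal-travel sensor): 1 − (1 − 0.68305)(1 − 0.74650) = 0.91965
Series (yaw-rate sensor and [0.91965]): 0.73850 × 0.91965 = 0.679

0.679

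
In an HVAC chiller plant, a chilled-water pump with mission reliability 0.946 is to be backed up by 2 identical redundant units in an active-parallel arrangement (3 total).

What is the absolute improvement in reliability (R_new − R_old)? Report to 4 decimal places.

R_before = 0.946
R_after = 1 − (1 − 0.946)^3 = 0.9998
ΔR = 0.9998 − 0.946 = 0.0538

0.0538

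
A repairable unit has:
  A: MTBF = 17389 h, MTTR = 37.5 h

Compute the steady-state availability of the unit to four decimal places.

A(A) = MTBF/(MTBF+MTTR) = 17389/(17389+37.5) = 0.9978

0.9978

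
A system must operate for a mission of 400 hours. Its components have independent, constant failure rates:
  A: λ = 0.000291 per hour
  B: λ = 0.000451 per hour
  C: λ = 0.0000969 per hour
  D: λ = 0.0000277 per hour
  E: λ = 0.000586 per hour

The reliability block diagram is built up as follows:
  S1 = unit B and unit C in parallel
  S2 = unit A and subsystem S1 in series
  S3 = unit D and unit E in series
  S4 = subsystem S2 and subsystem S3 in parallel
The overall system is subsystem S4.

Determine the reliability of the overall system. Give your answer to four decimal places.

R(A) = exp(−0.000291 × 400) = 0.890119
R(B) = exp(−0.000451 × 400) = 0.834936
R(C) = exp(−0.0000969 × 400) = 0.961982
R(D) = exp(−0.0000277 × 400) = 0.988981
R(E) = exp(−0.000586 × 400) = 0.791045
Parallel (B and C): 1 − (1 − 0.834936)(1 − 0.961982) = 0.993725
Series (A and [0.993725]): 0.890119 × 0.993725 = 0.884534
Series (D and E): 0.988981 × 0.791045 = 0.782328
Parallel ([0.884534] and [0.782328]): 1 − (1 − 0.884534)(1 − 0.782328) = 0.9749

0.9749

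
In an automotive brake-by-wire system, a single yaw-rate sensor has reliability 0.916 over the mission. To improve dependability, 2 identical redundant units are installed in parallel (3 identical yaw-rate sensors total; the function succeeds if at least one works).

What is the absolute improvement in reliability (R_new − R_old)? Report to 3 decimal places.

0.083

R_before = 0.916
R_after = 1 − (1 − 0.916)^3 = 0.999
ΔR = 0.999 − 0.916 = 0.083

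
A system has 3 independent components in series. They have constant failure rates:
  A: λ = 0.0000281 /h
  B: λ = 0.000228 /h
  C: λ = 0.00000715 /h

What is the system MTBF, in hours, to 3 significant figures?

Series of exponential components: λ_sys = Σ λ_i
λ_sys = 0.0000281 + 0.000228 + 0.00000715 = 2.6325e-04 /h
MTBF = 1 / λ_sys = 3800 h

3800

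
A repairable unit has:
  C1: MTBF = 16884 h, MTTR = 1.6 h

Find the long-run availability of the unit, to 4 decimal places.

0.9999

A(C1) = MTBF/(MTBF+MTTR) = 16884/(16884+1.6) = 0.9999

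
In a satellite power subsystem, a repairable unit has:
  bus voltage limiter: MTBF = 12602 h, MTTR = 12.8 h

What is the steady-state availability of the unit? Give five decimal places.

A(bus voltage limiter) = MTBF/(MTBF+MTTR) = 12602/(12602+12.8) = 0.99899

0.99899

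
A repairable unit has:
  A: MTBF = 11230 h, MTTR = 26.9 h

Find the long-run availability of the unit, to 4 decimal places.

0.9976

A(A) = MTBF/(MTBF+MTTR) = 11230/(11230+26.9) = 0.9976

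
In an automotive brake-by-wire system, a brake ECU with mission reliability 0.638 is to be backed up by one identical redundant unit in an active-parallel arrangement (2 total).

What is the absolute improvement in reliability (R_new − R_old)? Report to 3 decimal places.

0.231

R_before = 0.638
R_after = 1 − (1 − 0.638)^2 = 0.869
ΔR = 0.869 − 0.638 = 0.231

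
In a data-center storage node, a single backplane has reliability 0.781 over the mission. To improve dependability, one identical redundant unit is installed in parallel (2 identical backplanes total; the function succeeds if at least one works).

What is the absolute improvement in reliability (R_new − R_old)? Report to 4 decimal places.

R_before = 0.781
R_after = 1 − (1 − 0.781)^2 = 0.9520
ΔR = 0.9520 − 0.781 = 0.1710

0.1710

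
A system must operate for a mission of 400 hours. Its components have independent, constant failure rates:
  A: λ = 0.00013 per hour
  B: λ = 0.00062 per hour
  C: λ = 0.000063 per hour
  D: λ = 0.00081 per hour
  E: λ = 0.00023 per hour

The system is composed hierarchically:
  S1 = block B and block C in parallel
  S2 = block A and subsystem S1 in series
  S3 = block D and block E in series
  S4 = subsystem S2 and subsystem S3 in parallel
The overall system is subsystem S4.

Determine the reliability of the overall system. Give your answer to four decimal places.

0.9810

R(A) = exp(−0.00013 × 400) = 0.949329
R(B) = exp(−0.00062 × 400) = 0.780360
R(C) = exp(−0.000063 × 400) = 0.975115
R(D) = exp(−0.00081 × 400) = 0.723250
R(E) = exp(−0.00023 × 400) = 0.912105
Parallel (B and C): 1 − (1 − 0.780360)(1 − 0.975115) = 0.994534
Series (A and [0.994534]): 0.949329 × 0.994534 = 0.944140
Series (D and E): 0.723250 × 0.912105 = 0.659680
Parallel ([0.944140] and [0.659680]): 1 − (1 − 0.944140)(1 − 0.659680) = 0.9810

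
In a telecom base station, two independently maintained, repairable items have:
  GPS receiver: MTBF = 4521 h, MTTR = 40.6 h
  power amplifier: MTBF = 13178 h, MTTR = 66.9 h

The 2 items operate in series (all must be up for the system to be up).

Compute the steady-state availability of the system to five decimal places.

0.98609

A(GPS receiver) = MTBF/(MTBF+MTTR) = 4521/(4521+40.6) = 0.991100
A(power amplifier) = MTBF/(MTBF+MTTR) = 13178/(13178+66.9) = 0.994949
Series availability: 0.991100 × 0.994949 = 0.98609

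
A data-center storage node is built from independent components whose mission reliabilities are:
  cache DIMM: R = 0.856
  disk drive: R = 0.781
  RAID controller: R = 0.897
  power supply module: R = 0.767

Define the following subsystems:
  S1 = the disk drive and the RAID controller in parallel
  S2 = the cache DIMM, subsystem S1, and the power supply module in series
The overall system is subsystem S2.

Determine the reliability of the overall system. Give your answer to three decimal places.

Parallel (disk drive and RAID controller): 1 − (1 − 0.78100)(1 − 0.89700) = 0.97744
Series (cache DIMM, [0.97744], and power supply module): 0.85600 × 0.97744 × 0.76700 = 0.642

0.642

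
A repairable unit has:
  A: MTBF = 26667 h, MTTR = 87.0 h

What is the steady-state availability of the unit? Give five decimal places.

A(A) = MTBF/(MTBF+MTTR) = 26667/(26667+87.0) = 0.99675

0.99675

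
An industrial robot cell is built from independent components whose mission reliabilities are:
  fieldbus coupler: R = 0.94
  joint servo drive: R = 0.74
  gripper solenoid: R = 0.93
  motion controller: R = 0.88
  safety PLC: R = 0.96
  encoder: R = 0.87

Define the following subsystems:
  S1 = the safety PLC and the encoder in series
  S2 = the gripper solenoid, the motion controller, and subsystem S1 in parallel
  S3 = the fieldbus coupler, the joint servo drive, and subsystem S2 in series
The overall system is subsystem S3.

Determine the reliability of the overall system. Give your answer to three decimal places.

0.695

Series (safety PLC and encoder): 0.96000 × 0.87000 = 0.83520
Parallel (gripper solenoid, motion controller, and [0.83520]): 1 − (1 − 0.93000)(1 − 0.88000)(1 − 0.83520) = 0.99862
Series (fieldbus coupler, joint servo drive, and [0.99862]): 0.94000 × 0.74000 × 0.99862 = 0.695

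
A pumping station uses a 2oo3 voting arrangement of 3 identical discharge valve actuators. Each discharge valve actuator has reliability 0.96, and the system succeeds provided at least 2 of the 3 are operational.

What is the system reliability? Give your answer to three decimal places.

0.995

R = Σ_{i=2}^{3} C(3,i) p^i (1−p)^{3−i} with p = 0.96
C(3,2)·0.96^2·0.04^1 = 0.11059
C(3,3)·0.96^3·0.04^0 = 0.88474
Sum = 0.995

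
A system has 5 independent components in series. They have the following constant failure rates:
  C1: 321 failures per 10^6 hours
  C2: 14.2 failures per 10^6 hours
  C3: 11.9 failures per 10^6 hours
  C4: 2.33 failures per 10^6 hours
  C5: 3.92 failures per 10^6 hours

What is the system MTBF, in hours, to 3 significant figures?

2830

Series of exponential components: λ_sys = Σ λ_i
λ_sys = 0.000321 + 0.0000142 + 0.0000119 + 0.00000233 + 0.00000392 = 3.5335e-04 /h
MTBF = 1 / λ_sys = 2830 h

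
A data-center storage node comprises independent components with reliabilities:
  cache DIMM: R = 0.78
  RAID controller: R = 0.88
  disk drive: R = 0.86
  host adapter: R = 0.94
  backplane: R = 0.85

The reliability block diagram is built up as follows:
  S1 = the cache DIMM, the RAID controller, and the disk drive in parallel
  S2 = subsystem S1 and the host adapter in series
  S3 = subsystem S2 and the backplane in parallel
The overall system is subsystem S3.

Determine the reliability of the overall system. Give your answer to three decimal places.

0.990

Parallel (cache DIMM, RAID controller, and disk drive): 1 − (1 − 0.78000)(1 − 0.88000)(1 − 0.86000) = 0.99630
Series ([0.99630] and host adapter): 0.99630 × 0.94000 = 0.93652
Parallel ([0.93652] and backplane): 1 − (1 − 0.93652)(1 − 0.85000) = 0.990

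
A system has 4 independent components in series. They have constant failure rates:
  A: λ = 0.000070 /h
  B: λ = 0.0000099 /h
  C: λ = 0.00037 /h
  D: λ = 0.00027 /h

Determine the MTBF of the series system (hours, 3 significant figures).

Series of exponential components: λ_sys = Σ λ_i
λ_sys = 0.000070 + 0.0000099 + 0.00037 + 0.00027 = 7.1990e-04 /h
MTBF = 1 / λ_sys = 1390 h

1390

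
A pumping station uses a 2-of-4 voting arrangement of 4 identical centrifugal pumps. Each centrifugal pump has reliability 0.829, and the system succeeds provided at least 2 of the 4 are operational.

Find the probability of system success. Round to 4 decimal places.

0.9826

R = Σ_{i=2}^{4} C(4,i) p^i (1−p)^{4−i} with p = 0.829
C(4,2)·0.829^2·0.171^2 = 0.120574
C(4,3)·0.829^3·0.171^1 = 0.389690
C(4,4)·0.829^4·0.171^0 = 0.472300
Sum = 0.9826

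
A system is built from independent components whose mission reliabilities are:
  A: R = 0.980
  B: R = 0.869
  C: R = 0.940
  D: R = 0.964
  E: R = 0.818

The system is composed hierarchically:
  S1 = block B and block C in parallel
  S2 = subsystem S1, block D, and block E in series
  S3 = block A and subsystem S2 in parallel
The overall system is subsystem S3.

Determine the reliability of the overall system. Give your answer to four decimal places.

Parallel (B and C): 1 − (1 − 0.869000)(1 − 0.940000) = 0.992140
Series ([0.992140], D, and E): 0.992140 × 0.964000 × 0.818000 = 0.782354
Parallel (A and [0.782354]): 1 − (1 − 0.980000)(1 − 0.782354) = 0.9956

0.9956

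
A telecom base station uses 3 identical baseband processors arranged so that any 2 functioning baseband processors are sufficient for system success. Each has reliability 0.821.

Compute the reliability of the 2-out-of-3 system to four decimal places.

R = Σ_{i=2}^{3} C(3,i) p^i (1−p)^{3−i} with p = 0.821
C(3,2)·0.821^2·0.179^1 = 0.361960
C(3,3)·0.821^3·0.179^0 = 0.553388
Sum = 0.9153

0.9153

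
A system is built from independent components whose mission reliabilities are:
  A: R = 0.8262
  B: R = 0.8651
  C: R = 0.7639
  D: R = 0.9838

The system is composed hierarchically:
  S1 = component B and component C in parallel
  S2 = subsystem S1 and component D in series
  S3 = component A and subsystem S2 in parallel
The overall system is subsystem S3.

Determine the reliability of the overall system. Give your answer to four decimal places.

0.9917

Parallel (B and C): 1 − (1 − 0.865100)(1 − 0.763900) = 0.968150
Series ([0.968150] and D): 0.968150 × 0.983800 = 0.952466
Parallel (A and [0.952466]): 1 − (1 − 0.826200)(1 − 0.952466) = 0.9917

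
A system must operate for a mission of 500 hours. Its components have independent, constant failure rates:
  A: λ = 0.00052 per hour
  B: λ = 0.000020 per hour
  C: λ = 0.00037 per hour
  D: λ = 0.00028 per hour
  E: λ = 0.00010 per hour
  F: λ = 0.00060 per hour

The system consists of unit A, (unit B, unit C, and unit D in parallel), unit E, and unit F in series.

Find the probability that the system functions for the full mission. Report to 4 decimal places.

0.5432

R(A) = exp(−0.00052 × 500) = 0.771052
R(B) = exp(−0.000020 × 500) = 0.990050
R(C) = exp(−0.00037 × 500) = 0.831104
R(D) = exp(−0.00028 × 500) = 0.869358
R(E) = exp(−0.00010 × 500) = 0.951229
R(F) = exp(−0.00060 × 500) = 0.740818
Parallel (B, C, and D): 1 − (1 − 0.990050)(1 − 0.831104)(1 − 0.869358) = 0.999780
Series (A, [0.999780], E, and F): 0.771052 × 0.999780 × 0.951229 × 0.740818 = 0.5432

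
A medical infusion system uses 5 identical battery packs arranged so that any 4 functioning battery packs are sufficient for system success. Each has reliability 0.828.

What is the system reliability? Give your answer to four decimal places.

R = Σ_{i=4}^{5} C(5,i) p^i (1−p)^{5−i} with p = 0.828
C(5,4)·0.828^4·0.172^1 = 0.404222
C(5,5)·0.828^5·0.172^0 = 0.389181
Sum = 0.7934

0.7934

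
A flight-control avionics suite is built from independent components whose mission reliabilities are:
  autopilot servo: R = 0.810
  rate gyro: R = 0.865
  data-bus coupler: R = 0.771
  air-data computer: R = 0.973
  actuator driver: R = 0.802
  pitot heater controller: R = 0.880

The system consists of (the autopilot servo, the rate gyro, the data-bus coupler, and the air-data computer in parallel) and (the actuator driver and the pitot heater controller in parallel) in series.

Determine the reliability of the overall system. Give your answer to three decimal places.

0.976

Parallel (autopilot servo, rate gyro, data-bus coupler, and air-data computer): 1 − (1 − 0.81000)(1 − 0.86500)(1 − 0.77100)(1 − 0.97300) = 0.99984
Parallel (actuator driver and pitot heater controller): 1 − (1 − 0.80200)(1 − 0.88000) = 0.97624
Series ([0.99984] and [0.97624]): 0.99984 × 0.97624 = 0.976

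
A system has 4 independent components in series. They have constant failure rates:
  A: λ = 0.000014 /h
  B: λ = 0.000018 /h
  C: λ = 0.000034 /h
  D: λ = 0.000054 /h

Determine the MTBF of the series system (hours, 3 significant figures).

Series of exponential components: λ_sys = Σ λ_i
λ_sys = 0.000014 + 0.000018 + 0.000034 + 0.000054 = 1.2000e-04 /h
MTBF = 1 / λ_sys = 8330 h

8330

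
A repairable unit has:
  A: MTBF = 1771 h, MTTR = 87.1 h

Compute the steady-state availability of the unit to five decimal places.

A(A) = MTBF/(MTBF+MTTR) = 1771/(1771+87.1) = 0.95312

0.95312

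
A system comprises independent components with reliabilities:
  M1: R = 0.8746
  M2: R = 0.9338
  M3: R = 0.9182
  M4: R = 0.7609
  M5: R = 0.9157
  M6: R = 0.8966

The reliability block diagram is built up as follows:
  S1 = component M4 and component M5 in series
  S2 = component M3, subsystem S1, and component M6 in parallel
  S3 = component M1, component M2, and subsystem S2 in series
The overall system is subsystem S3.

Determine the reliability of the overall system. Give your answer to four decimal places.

Series (M4 and M5): 0.760900 × 0.915700 = 0.696756
Parallel (M3, [0.696756], and M6): 1 − (1 − 0.918200)(1 − 0.696756)(1 − 0.896600) = 0.997435
Series (M1, M2, and [0.997435]): 0.874600 × 0.933800 × 0.997435 = 0.8146

0.8146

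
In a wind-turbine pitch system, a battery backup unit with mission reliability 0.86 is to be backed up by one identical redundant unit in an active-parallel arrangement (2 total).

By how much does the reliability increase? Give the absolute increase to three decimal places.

0.120

R_before = 0.86
R_after = 1 − (1 − 0.86)^2 = 0.980
ΔR = 0.980 − 0.86 = 0.120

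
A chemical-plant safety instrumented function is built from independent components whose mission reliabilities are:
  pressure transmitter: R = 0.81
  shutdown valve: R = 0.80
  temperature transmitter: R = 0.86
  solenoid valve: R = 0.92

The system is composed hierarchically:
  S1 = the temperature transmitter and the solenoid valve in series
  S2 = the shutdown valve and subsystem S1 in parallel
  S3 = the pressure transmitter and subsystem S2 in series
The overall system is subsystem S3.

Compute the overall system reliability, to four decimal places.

Series (temperature transmitter and solenoid valve): 0.860000 × 0.920000 = 0.791200
Parallel (shutdown valve and [0.791200]): 1 − (1 − 0.800000)(1 − 0.791200) = 0.958240
Series (pressure transmitter and [0.958240]): 0.810000 × 0.958240 = 0.7762

0.7762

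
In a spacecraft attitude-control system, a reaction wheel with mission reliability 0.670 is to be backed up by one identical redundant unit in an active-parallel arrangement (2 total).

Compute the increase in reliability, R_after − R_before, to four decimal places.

0.2211

R_before = 0.670
R_after = 1 − (1 − 0.670)^2 = 0.8911
ΔR = 0.8911 − 0.670 = 0.2211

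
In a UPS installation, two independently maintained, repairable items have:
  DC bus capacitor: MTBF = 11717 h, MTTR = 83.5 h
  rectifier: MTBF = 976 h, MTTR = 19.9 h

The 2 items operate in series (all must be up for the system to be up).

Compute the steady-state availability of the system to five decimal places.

A(DC bus capacitor) = MTBF/(MTBF+MTTR) = 11717/(11717+83.5) = 0.992924
A(rectifier) = MTBF/(MTBF+MTTR) = 976/(976+19.9) = 0.980018
Series availability: 0.992924 × 0.980018 = 0.97308

0.97308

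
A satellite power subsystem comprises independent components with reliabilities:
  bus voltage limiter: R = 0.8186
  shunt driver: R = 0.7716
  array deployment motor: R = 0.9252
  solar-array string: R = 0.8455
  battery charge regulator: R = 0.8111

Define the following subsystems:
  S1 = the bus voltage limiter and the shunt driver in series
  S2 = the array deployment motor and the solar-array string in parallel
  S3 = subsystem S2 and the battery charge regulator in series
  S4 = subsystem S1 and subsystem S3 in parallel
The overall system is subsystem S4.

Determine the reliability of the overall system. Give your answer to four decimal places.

0.9270

Series (bus voltage limiter and shunt driver): 0.818600 × 0.771600 = 0.631632
Parallel (array deployment motor and solar-array string): 1 − (1 − 0.925200)(1 − 0.845500) = 0.988443
Series ([0.988443] and battery charge regulator): 0.988443 × 0.811100 = 0.801726
Parallel ([0.631632] and [0.801726]): 1 − (1 − 0.631632)(1 − 0.801726) = 0.9270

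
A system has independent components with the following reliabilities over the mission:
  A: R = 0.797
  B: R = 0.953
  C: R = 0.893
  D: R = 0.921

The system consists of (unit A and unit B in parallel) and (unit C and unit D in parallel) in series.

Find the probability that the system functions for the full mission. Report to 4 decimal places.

0.9821

Parallel (A and B): 1 − (1 − 0.797000)(1 − 0.953000) = 0.990459
Parallel (C and D): 1 − (1 − 0.893000)(1 − 0.921000) = 0.991547
Series ([0.990459] and [0.991547]): 0.990459 × 0.991547 = 0.9821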